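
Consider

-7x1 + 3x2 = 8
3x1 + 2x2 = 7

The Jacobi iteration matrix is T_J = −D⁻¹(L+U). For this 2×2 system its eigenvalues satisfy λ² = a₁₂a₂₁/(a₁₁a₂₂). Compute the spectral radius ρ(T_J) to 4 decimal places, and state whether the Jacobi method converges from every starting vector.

0.8018

a₁₂a₂₁/(a₁₁a₂₂) = (3)·(3) / ((-7)·(2)) = -0.642857
ρ = √|-0.642857| = √0.642857 = 0.8018
ρ < 1, so Jacobi converges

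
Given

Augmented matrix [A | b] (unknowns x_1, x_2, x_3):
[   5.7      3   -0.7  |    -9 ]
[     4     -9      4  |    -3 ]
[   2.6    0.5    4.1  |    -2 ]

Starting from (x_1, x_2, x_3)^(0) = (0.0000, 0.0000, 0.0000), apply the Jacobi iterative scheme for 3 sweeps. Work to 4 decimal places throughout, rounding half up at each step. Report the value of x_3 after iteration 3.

0.7341

Iteration 1:
  x_1 = (-9 - (3)·0.0000 - (-0.7)·0.0000) / (5.7) = -1.5789
  x_2 = (-3 - (4)·0.0000 - (4)·0.0000) / (-9) = 0.3333
  x_3 = (-2 - (2.6)·0.0000 - (0.5)·0.0000) / (4.1) = -0.4878
Iteration 2:
  x_1 = (-9 - (3)·0.3333 - (-0.7)·-0.4878) / (5.7) = -1.8143
  x_2 = (-3 - (4)·-1.5789 - (4)·-0.4878) / (-9) = -0.5852
  x_3 = (-2 - (2.6)·-1.5789 - (0.5)·0.3333) / (4.1) = 0.4728
Iteration 3:
  x_1 = (-9 - (3)·-0.5852 - (-0.7)·0.4728) / (5.7) = -1.2129
  x_2 = (-3 - (4)·-1.8143 - (4)·0.4728) / (-9) = -0.2629
  x_3 = (-2 - (2.6)·-1.8143 - (0.5)·-0.5852) / (4.1) = 0.7341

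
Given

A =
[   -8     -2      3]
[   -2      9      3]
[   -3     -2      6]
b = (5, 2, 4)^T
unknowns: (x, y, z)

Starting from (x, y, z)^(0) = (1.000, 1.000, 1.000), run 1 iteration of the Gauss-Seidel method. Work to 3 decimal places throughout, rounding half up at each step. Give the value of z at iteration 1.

0.343

Iteration 1:
  x = (5 - (-2)·1.000 - (3)·1.000) / (-8) = -0.500
  y = (2 - (-2)·-0.500 - (3)·1.000) / (9) = -0.222
  z = (4 - (-3)·-0.500 - (-2)·-0.222) / (6) = 0.343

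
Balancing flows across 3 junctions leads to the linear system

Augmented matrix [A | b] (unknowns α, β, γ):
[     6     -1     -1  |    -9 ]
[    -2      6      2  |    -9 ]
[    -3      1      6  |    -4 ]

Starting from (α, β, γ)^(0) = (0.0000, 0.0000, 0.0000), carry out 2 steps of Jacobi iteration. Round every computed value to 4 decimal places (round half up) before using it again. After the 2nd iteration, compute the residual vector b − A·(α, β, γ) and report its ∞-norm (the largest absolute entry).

0.8053

Iteration 1:
  α = (-9 - (-1)·0.0000 - (-1)·0.0000) / (6) = -1.5000
  β = (-9 - (-2)·0.0000 - (2)·0.0000) / (6) = -1.5000
  γ = (-4 - (-3)·0.0000 - (1)·0.0000) / (6) = -0.6667
Iteration 2:
  α = (-9 - (-1)·-1.5000 - (-1)·-0.6667) / (6) = -1.8611
  β = (-9 - (-2)·-1.5000 - (2)·-0.6667) / (6) = -1.7778
  γ = (-4 - (-3)·-1.5000 - (1)·-1.5000) / (6) = -1.1667
Residual b − A·x = (-0.7779, 0.2780, -0.8053); ∞-norm = 0.8053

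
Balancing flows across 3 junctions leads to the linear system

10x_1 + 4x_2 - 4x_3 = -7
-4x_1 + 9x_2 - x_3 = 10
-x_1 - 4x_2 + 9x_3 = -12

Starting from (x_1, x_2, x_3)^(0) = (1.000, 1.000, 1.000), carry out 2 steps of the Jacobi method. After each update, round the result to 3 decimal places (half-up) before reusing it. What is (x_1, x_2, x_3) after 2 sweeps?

Iteration 1:
  x_1 = (-7 - (4)·1.000 - (-4)·1.000) / (10) = -0.700
  x_2 = (10 - (-4)·1.000 - (-1)·1.000) / (9) = 1.667
  x_3 = (-12 - (-1)·1.000 - (-4)·1.000) / (9) = -0.778
Iteration 2:
  x_1 = (-7 - (4)·1.667 - (-4)·-0.778) / (10) = -1.678
  x_2 = (10 - (-4)·-0.700 - (-1)·-0.778) / (9) = 0.714
  x_3 = (-12 - (-1)·-0.700 - (-4)·1.667) / (9) = -0.670

(-1.678, 0.714, -0.670)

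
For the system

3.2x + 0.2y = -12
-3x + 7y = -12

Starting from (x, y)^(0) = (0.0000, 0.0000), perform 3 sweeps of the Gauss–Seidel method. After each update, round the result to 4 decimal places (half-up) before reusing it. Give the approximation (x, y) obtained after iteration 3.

Iteration 1:
  x = (-12 - (0.2)·0.0000) / (3.2) = -3.7500
  y = (-12 - (-3)·-3.7500) / (7) = -3.3214
Iteration 2:
  x = (-12 - (0.2)·-3.3214) / (3.2) = -3.5424
  y = (-12 - (-3)·-3.5424) / (7) = -3.2325
Iteration 3:
  x = (-12 - (0.2)·-3.2325) / (3.2) = -3.5480
  y = (-12 - (-3)·-3.5480) / (7) = -3.2349

(-3.5480, -3.2349)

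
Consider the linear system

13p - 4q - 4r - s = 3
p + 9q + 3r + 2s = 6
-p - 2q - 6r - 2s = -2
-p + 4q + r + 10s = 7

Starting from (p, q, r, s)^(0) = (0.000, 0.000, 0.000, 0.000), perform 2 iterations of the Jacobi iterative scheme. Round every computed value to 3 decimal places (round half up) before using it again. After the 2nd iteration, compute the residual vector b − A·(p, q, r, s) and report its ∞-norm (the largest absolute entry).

3.421

Iteration 1:
  p = (3 - (-4)·0.000 - (-4)·0.000 - (-1)·0.000) / (13) = 0.231
  q = (6 - (1)·0.000 - (3)·0.000 - (2)·0.000) / (9) = 0.667
  r = (-2 - (-1)·0.000 - (-2)·0.000 - (-2)·0.000) / (-6) = 0.333
  s = (7 - (-1)·0.000 - (4)·0.000 - (1)·0.000) / (10) = 0.700
Iteration 2:
  p = (3 - (-4)·0.667 - (-4)·0.333 - (-1)·0.700) / (13) = 0.592
  q = (6 - (1)·0.231 - (3)·0.333 - (2)·0.700) / (9) = 0.374
  r = (-2 - (-1)·0.231 - (-2)·0.667 - (-2)·0.700) / (-6) = -0.161
  s = (7 - (-1)·0.231 - (4)·0.667 - (1)·0.333) / (10) = 0.423
Residual b − A·x = (-3.421, 1.679, -0.780, 2.027); ∞-norm = 3.421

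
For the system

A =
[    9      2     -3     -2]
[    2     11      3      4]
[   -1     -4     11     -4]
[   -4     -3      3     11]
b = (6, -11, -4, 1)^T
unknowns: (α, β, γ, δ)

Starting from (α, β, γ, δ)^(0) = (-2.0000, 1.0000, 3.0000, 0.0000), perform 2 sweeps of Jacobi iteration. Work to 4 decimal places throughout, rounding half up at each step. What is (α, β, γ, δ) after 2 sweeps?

Iteration 1:
  α = (6 - (2)·1.0000 - (-3)·3.0000 - (-2)·0.0000) / (9) = 1.4444
  β = (-11 - (2)·-2.0000 - (3)·3.0000 - (4)·0.0000) / (11) = -1.4545
  γ = (-4 - (-1)·-2.0000 - (-4)·1.0000 - (-4)·0.0000) / (11) = -0.1818
  δ = (1 - (-4)·-2.0000 - (-3)·1.0000 - (3)·3.0000) / (11) = -1.1818
Iteration 2:
  α = (6 - (2)·-1.4545 - (-3)·-0.1818 - (-2)·-1.1818) / (9) = 0.6667
  β = (-11 - (2)·1.4444 - (3)·-0.1818 - (4)·-1.1818) / (11) = -0.7833
  γ = (-4 - (-1)·1.4444 - (-4)·-1.4545 - (-4)·-1.1818) / (11) = -1.1910
  δ = (1 - (-4)·1.4444 - (-3)·-1.4545 - (3)·-0.1818) / (11) = 0.2690

(0.6667, -0.7833, -1.1910, 0.2690)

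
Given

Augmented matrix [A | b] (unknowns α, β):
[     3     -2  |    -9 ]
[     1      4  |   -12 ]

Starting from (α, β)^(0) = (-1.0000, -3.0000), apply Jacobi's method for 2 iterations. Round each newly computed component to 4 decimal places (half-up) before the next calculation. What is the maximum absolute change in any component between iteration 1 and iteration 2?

Iteration 1:
  α = (-9 - (-2)·-3.0000) / (3) = -5.0000
  β = (-12 - (1)·-1.0000) / (4) = -2.7500
Iteration 2:
  α = (-9 - (-2)·-2.7500) / (3) = -4.8333
  β = (-12 - (1)·-5.0000) / (4) = -1.7500
Change: (0.1667, 1.0000) → max |·| = 1.0000

1.0000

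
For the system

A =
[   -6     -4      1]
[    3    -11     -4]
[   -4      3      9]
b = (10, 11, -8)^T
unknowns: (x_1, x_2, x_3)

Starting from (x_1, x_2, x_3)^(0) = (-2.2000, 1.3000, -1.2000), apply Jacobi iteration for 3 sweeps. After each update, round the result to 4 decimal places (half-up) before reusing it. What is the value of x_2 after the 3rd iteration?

-0.7236

Iteration 1:
  x_1 = (10 - (-4)·1.3000 - (1)·-1.2000) / (-6) = -2.7333
  x_2 = (11 - (3)·-2.2000 - (-4)·-1.2000) / (-11) = -1.1636
  x_3 = (-8 - (-4)·-2.2000 - (3)·1.3000) / (9) = -2.3000
Iteration 2:
  x_1 = (10 - (-4)·-1.1636 - (1)·-2.3000) / (-6) = -1.2743
  x_2 = (11 - (3)·-2.7333 - (-4)·-2.3000) / (-11) = -0.9091
  x_3 = (-8 - (-4)·-2.7333 - (3)·-1.1636) / (9) = -1.7158
Iteration 3:
  x_1 = (10 - (-4)·-0.9091 - (1)·-1.7158) / (-6) = -1.3466
  x_2 = (11 - (3)·-1.2743 - (-4)·-1.7158) / (-11) = -0.7236
  x_3 = (-8 - (-4)·-1.2743 - (3)·-0.9091) / (9) = -1.1522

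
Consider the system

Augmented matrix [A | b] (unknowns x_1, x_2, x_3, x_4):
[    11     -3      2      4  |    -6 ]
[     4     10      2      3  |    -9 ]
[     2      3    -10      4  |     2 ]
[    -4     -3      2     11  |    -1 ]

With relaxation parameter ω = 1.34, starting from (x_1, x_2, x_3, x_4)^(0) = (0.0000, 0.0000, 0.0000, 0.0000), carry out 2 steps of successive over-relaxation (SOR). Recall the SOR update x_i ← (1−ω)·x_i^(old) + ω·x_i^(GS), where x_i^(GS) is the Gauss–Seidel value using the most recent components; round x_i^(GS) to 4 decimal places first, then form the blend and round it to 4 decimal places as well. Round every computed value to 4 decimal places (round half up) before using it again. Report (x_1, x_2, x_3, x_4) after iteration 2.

Iteration 1:
  x_1: GS value = (-6 - (-3)·0.0000 - (2)·0.0000 - (4)·0.0000) / (11) = -0.5455;  x_1 ← (1−ω)·0.0000 + ω·-0.5455 = -0.7310
  x_2: GS value = (-9 - (4)·-0.7310 - (2)·0.0000 - (3)·0.0000) / (10) = -0.6076;  x_2 ← (1−ω)·0.0000 + ω·-0.6076 = -0.8142
  x_3: GS value = (2 - (2)·-0.7310 - (3)·-0.8142 - (4)·0.0000) / (-10) = -0.5905;  x_3 ← (1−ω)·0.0000 + ω·-0.5905 = -0.7913
  x_4: GS value = (-1 - (-4)·-0.7310 - (-3)·-0.8142 - (2)·-0.7913) / (11) = -0.4349;  x_4 ← (1−ω)·0.0000 + ω·-0.4349 = -0.5828
Iteration 2:
  x_1: GS value = (-6 - (-3)·-0.8142 - (2)·-0.7913 - (4)·-0.5828) / (11) = -0.4117;  x_1 ← (1−ω)·-0.7310 + ω·-0.4117 = -0.3031
  x_2: GS value = (-9 - (4)·-0.3031 - (2)·-0.7913 - (3)·-0.5828) / (10) = -0.4457;  x_2 ← (1−ω)·-0.8142 + ω·-0.4457 = -0.3204
  x_3: GS value = (2 - (2)·-0.3031 - (3)·-0.3204 - (4)·-0.5828) / (-10) = -0.5899;  x_3 ← (1−ω)·-0.7913 + ω·-0.5899 = -0.5214
  x_4: GS value = (-1 - (-4)·-0.3031 - (-3)·-0.3204 - (2)·-0.5214) / (11) = -0.1937;  x_4 ← (1−ω)·-0.5828 + ω·-0.1937 = -0.0614

(-0.3031, -0.3204, -0.5214, -0.0614)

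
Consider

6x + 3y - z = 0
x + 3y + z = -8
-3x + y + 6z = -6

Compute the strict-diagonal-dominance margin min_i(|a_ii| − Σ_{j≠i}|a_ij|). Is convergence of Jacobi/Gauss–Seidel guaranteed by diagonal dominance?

row 1: |6| − (3+1) = 2
row 2: |3| − (1+1) = 1
row 3: |6| − (3+1) = 2
minimum over rows = 1 → strictly diagonally dominant (convergence guaranteed)

1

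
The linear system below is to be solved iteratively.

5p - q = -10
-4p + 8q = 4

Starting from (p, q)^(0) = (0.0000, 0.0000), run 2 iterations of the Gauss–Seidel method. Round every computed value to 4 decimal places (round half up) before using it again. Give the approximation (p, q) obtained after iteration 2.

Iteration 1:
  p = (-10 - (-1)·0.0000) / (5) = -2.0000
  q = (4 - (-4)·-2.0000) / (8) = -0.5000
Iteration 2:
  p = (-10 - (-1)·-0.5000) / (5) = -2.1000
  q = (4 - (-4)·-2.1000) / (8) = -0.5500

(-2.1000, -0.5500)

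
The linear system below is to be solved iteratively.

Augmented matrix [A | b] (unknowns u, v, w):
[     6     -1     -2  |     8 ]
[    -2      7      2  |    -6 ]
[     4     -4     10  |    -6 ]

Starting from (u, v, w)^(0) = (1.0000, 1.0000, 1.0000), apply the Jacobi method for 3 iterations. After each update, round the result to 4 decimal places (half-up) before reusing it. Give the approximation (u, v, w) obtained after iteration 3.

(0.7476, -0.0952, -1.0610)

Iteration 1:
  u = (8 - (-1)·1.0000 - (-2)·1.0000) / (6) = 1.8333
  v = (-6 - (-2)·1.0000 - (2)·1.0000) / (7) = -0.8571
  w = (-6 - (4)·1.0000 - (-4)·1.0000) / (10) = -0.6000
Iteration 2:
  u = (8 - (-1)·-0.8571 - (-2)·-0.6000) / (6) = 0.9905
  v = (-6 - (-2)·1.8333 - (2)·-0.6000) / (7) = -0.1619
  w = (-6 - (4)·1.8333 - (-4)·-0.8571) / (10) = -1.6762
Iteration 3:
  u = (8 - (-1)·-0.1619 - (-2)·-1.6762) / (6) = 0.7476
  v = (-6 - (-2)·0.9905 - (2)·-1.6762) / (7) = -0.0952
  w = (-6 - (4)·0.9905 - (-4)·-0.1619) / (10) = -1.0610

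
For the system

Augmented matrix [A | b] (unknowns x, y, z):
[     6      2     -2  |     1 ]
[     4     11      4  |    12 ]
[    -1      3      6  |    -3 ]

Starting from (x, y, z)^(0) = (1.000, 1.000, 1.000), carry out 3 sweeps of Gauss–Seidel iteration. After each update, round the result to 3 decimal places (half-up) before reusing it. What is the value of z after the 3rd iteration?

Iteration 1:
  x = (1 - (2)·1.000 - (-2)·1.000) / (6) = 0.167
  y = (12 - (4)·0.167 - (4)·1.000) / (11) = 0.667
  z = (-3 - (-1)·0.167 - (3)·0.667) / (6) = -0.806
Iteration 2:
  x = (1 - (2)·0.667 - (-2)·-0.806) / (6) = -0.324
  y = (12 - (4)·-0.324 - (4)·-0.806) / (11) = 1.502
  z = (-3 - (-1)·-0.324 - (3)·1.502) / (6) = -1.305
Iteration 3:
  x = (1 - (2)·1.502 - (-2)·-1.305) / (6) = -0.769
  y = (12 - (4)·-0.769 - (4)·-1.305) / (11) = 1.845
  z = (-3 - (-1)·-0.769 - (3)·1.845) / (6) = -1.551

-1.551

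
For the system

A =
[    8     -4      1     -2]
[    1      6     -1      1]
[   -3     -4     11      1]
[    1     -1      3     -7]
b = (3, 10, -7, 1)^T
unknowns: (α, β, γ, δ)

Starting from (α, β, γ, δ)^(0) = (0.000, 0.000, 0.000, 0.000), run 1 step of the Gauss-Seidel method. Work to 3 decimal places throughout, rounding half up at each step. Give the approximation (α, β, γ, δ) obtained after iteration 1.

(0.375, 1.604, 0.049, -0.297)

Iteration 1:
  α = (3 - (-4)·0.000 - (1)·0.000 - (-2)·0.000) / (8) = 0.375
  β = (10 - (1)·0.375 - (-1)·0.000 - (1)·0.000) / (6) = 1.604
  γ = (-7 - (-3)·0.375 - (-4)·1.604 - (1)·0.000) / (11) = 0.049
  δ = (1 - (1)·0.375 - (-1)·1.604 - (3)·0.049) / (-7) = -0.297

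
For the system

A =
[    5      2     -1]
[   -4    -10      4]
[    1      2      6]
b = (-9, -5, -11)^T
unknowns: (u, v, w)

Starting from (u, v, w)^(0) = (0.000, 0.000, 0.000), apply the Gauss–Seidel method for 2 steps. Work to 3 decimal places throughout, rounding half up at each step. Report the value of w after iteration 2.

-1.652

Iteration 1:
  u = (-9 - (2)·0.000 - (-1)·0.000) / (5) = -1.800
  v = (-5 - (-4)·-1.800 - (4)·0.000) / (-10) = 1.220
  w = (-11 - (1)·-1.800 - (2)·1.220) / (6) = -1.940
Iteration 2:
  u = (-9 - (2)·1.220 - (-1)·-1.940) / (5) = -2.676
  v = (-5 - (-4)·-2.676 - (4)·-1.940) / (-10) = 0.794
  w = (-11 - (1)·-2.676 - (2)·0.794) / (6) = -1.652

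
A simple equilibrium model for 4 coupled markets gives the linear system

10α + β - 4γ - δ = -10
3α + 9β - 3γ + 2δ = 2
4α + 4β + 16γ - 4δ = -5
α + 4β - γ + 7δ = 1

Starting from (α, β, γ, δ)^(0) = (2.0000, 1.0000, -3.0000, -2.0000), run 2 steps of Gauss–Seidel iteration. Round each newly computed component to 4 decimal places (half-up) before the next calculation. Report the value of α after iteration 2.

-1.1580

Iteration 1:
  α = (-10 - (1)·1.0000 - (-4)·-3.0000 - (-1)·-2.0000) / (10) = -2.5000
  β = (2 - (3)·-2.5000 - (-3)·-3.0000 - (2)·-2.0000) / (9) = 0.5000
  γ = (-5 - (4)·-2.5000 - (4)·0.5000 - (-4)·-2.0000) / (16) = -0.3125
  δ = (1 - (1)·-2.5000 - (4)·0.5000 - (-1)·-0.3125) / (7) = 0.1696
Iteration 2:
  α = (-10 - (1)·0.5000 - (-4)·-0.3125 - (-1)·0.1696) / (10) = -1.1580
  β = (2 - (3)·-1.1580 - (-3)·-0.3125 - (2)·0.1696) / (9) = 0.4664
  γ = (-5 - (4)·-1.1580 - (4)·0.4664 - (-4)·0.1696) / (16) = -0.0972
  δ = (1 - (1)·-1.1580 - (4)·0.4664 - (-1)·-0.0972) / (7) = 0.0279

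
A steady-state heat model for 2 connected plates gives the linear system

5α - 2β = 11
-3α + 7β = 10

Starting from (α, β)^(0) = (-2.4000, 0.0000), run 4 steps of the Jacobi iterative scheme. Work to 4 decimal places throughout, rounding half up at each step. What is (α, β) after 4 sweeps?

(3.1760, 2.7780)

Iteration 1:
  α = (11 - (-2)·0.0000) / (5) = 2.2000
  β = (10 - (-3)·-2.4000) / (7) = 0.4000
Iteration 2:
  α = (11 - (-2)·0.4000) / (5) = 2.3600
  β = (10 - (-3)·2.2000) / (7) = 2.3714
Iteration 3:
  α = (11 - (-2)·2.3714) / (5) = 3.1486
  β = (10 - (-3)·2.3600) / (7) = 2.4400
Iteration 4:
  α = (11 - (-2)·2.4400) / (5) = 3.1760
  β = (10 - (-3)·3.1486) / (7) = 2.7780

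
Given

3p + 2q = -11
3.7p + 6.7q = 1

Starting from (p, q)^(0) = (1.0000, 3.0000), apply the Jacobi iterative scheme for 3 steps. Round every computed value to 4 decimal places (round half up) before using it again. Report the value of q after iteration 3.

2.0258

Iteration 1:
  p = (-11 - (2)·3.0000) / (3) = -5.6667
  q = (1 - (3.7)·1.0000) / (6.7) = -0.4030
Iteration 2:
  p = (-11 - (2)·-0.4030) / (3) = -3.3980
  q = (1 - (3.7)·-5.6667) / (6.7) = 3.2786
Iteration 3:
  p = (-11 - (2)·3.2786) / (3) = -5.8524
  q = (1 - (3.7)·-3.3980) / (6.7) = 2.0258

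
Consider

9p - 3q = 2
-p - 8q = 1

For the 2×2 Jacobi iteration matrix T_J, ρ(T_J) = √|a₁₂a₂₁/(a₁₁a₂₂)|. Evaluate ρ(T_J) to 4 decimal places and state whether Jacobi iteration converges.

a₁₂a₂₁/(a₁₁a₂₂) = (-3)·(-1) / ((9)·(-8)) = -0.041667
ρ = √|-0.041667| = √0.041667 = 0.2041
ρ < 1, so Jacobi converges

0.2041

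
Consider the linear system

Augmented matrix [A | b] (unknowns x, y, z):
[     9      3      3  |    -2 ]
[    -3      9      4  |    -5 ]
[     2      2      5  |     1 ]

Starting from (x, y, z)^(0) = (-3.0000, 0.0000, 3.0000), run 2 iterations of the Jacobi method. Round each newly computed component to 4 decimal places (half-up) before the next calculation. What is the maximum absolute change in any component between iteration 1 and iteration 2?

Iteration 1:
  x = (-2 - (3)·0.0000 - (3)·3.0000) / (9) = -1.2222
  y = (-5 - (-3)·-3.0000 - (4)·3.0000) / (9) = -2.8889
  z = (1 - (2)·-3.0000 - (2)·0.0000) / (5) = 1.4000
Iteration 2:
  x = (-2 - (3)·-2.8889 - (3)·1.4000) / (9) = 0.2741
  y = (-5 - (-3)·-1.2222 - (4)·1.4000) / (9) = -1.5852
  z = (1 - (2)·-1.2222 - (2)·-2.8889) / (5) = 1.8444
Change: (1.4963, 1.3037, 0.4444) → max |·| = 1.4963

1.4963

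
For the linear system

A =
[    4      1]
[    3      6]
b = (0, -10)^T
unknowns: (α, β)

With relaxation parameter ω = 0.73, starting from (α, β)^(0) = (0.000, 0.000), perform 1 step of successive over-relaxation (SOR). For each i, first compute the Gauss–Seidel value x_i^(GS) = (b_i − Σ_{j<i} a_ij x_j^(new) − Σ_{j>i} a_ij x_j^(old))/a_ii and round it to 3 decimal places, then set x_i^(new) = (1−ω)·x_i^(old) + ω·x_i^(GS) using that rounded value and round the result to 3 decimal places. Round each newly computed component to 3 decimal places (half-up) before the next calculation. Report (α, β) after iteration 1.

Iteration 1:
  α: GS value = (0 - (1)·0.000) / (4) = 0.000;  α ← (1−ω)·0.000 + ω·0.000 = 0.000
  β: GS value = (-10 - (3)·0.000) / (6) = -1.667;  β ← (1−ω)·0.000 + ω·-1.667 = -1.217

(0.000, -1.217)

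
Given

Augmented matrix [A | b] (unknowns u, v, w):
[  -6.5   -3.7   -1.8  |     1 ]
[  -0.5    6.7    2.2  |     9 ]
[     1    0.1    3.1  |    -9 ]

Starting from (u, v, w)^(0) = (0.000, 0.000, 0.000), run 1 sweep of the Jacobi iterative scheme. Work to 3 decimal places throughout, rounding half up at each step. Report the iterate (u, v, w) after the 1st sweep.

Iteration 1:
  u = (1 - (-3.7)·0.000 - (-1.8)·0.000) / (-6.5) = -0.154
  v = (9 - (-0.5)·0.000 - (2.2)·0.000) / (6.7) = 1.343
  w = (-9 - (1)·0.000 - (0.1)·0.000) / (3.1) = -2.903

(-0.154, 1.343, -2.903)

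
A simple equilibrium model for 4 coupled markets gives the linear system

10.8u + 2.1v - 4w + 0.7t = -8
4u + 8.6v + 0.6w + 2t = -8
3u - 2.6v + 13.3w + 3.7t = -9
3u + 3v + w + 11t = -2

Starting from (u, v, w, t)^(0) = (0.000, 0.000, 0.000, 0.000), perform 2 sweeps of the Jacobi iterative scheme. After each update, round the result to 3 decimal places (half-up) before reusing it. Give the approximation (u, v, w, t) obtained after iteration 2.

Iteration 1:
  u = (-8 - (2.1)·0.000 - (-4)·0.000 - (0.7)·0.000) / (10.8) = -0.741
  v = (-8 - (4)·0.000 - (0.6)·0.000 - (2)·0.000) / (8.6) = -0.930
  w = (-9 - (3)·0.000 - (-2.6)·0.000 - (3.7)·0.000) / (13.3) = -0.677
  t = (-2 - (3)·0.000 - (3)·0.000 - (1)·0.000) / (11) = -0.182
Iteration 2:
  u = (-8 - (2.1)·-0.930 - (-4)·-0.677 - (0.7)·-0.182) / (10.8) = -0.799
  v = (-8 - (4)·-0.741 - (0.6)·-0.677 - (2)·-0.182) / (8.6) = -0.496
  w = (-9 - (3)·-0.741 - (-2.6)·-0.930 - (3.7)·-0.182) / (13.3) = -0.641
  t = (-2 - (3)·-0.741 - (3)·-0.930 - (1)·-0.677) / (11) = 0.335

(-0.799, -0.496, -0.641, 0.335)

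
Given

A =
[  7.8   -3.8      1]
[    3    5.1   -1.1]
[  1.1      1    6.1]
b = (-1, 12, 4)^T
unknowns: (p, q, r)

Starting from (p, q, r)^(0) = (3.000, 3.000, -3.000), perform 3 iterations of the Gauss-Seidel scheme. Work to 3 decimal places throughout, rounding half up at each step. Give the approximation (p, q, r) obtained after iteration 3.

(0.959, 1.842, 0.181)

Iteration 1:
  p = (-1 - (-3.8)·3.000 - (1)·-3.000) / (7.8) = 1.718
  q = (12 - (3)·1.718 - (-1.1)·-3.000) / (5.1) = 0.695
  r = (4 - (1.1)·1.718 - (1)·0.695) / (6.1) = 0.232
Iteration 2:
  p = (-1 - (-3.8)·0.695 - (1)·0.232) / (7.8) = 0.181
  q = (12 - (3)·0.181 - (-1.1)·0.232) / (5.1) = 2.297
  r = (4 - (1.1)·0.181 - (1)·2.297) / (6.1) = 0.247
Iteration 3:
  p = (-1 - (-3.8)·2.297 - (1)·0.247) / (7.8) = 0.959
  q = (12 - (3)·0.959 - (-1.1)·0.247) / (5.1) = 1.842
  r = (4 - (1.1)·0.959 - (1)·1.842) / (6.1) = 0.181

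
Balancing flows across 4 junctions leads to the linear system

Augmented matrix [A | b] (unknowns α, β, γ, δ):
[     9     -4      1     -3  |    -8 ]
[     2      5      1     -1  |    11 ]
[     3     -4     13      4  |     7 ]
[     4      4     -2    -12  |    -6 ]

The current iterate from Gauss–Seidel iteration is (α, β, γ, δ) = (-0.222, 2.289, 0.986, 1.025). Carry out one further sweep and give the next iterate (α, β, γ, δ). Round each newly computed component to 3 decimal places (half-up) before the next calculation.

One sweep:
  α = (-8 - (-4)·2.289 - (1)·0.986 - (-3)·1.025) / (9) = 0.361
  β = (11 - (2)·0.361 - (1)·0.986 - (-1)·1.025) / (5) = 2.063
  γ = (7 - (3)·0.361 - (-4)·2.063 - (4)·1.025) / (13) = 0.775
  δ = (-6 - (4)·0.361 - (4)·2.063 - (-2)·0.775) / (-12) = 1.179

(0.361, 2.063, 0.775, 1.179)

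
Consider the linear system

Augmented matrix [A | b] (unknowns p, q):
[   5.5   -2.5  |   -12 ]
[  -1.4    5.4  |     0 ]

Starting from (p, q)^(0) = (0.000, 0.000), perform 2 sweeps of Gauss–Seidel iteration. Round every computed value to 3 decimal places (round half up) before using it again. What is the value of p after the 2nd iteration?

-2.439

Iteration 1:
  p = (-12 - (-2.5)·0.000) / (5.5) = -2.182
  q = (0 - (-1.4)·-2.182) / (5.4) = -0.566
Iteration 2:
  p = (-12 - (-2.5)·-0.566) / (5.5) = -2.439
  q = (0 - (-1.4)·-2.439) / (5.4) = -0.632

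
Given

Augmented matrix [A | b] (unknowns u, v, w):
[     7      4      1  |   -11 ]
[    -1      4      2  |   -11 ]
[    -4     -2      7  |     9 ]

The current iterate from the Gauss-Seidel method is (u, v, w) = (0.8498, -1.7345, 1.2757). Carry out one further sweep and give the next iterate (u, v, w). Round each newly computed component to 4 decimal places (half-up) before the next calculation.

(-0.7625, -3.5785, -0.1724)

One sweep:
  u = (-11 - (4)·-1.7345 - (1)·1.2757) / (7) = -0.7625
  v = (-11 - (-1)·-0.7625 - (2)·1.2757) / (4) = -3.5785
  w = (9 - (-4)·-0.7625 - (-2)·-3.5785) / (7) = -0.1724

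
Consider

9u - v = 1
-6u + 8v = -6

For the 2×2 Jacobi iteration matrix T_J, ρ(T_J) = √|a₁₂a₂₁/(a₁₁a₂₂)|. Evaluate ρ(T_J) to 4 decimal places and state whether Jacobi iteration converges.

0.2887

a₁₂a₂₁/(a₁₁a₂₂) = (-1)·(-6) / ((9)·(8)) = 0.083333
ρ = √|0.083333| = √0.083333 = 0.2887
ρ < 1, so Jacobi converges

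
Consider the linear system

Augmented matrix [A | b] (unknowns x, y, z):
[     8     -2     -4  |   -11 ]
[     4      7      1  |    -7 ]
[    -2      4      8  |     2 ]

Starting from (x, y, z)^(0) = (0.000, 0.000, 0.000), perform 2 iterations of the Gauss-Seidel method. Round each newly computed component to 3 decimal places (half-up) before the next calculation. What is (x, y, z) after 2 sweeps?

Iteration 1:
  x = (-11 - (-2)·0.000 - (-4)·0.000) / (8) = -1.375
  y = (-7 - (4)·-1.375 - (1)·0.000) / (7) = -0.214
  z = (2 - (-2)·-1.375 - (4)·-0.214) / (8) = 0.013
Iteration 2:
  x = (-11 - (-2)·-0.214 - (-4)·0.013) / (8) = -1.422
  y = (-7 - (4)·-1.422 - (1)·0.013) / (7) = -0.189
  z = (2 - (-2)·-1.422 - (4)·-0.189) / (8) = -0.011

(-1.422, -0.189, -0.011)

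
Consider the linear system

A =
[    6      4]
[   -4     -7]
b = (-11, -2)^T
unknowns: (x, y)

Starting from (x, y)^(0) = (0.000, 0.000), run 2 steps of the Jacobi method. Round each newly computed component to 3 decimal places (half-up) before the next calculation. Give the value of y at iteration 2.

1.333

Iteration 1:
  x = (-11 - (4)·0.000) / (6) = -1.833
  y = (-2 - (-4)·0.000) / (-7) = 0.286
Iteration 2:
  x = (-11 - (4)·0.286) / (6) = -2.024
  y = (-2 - (-4)·-1.833) / (-7) = 1.333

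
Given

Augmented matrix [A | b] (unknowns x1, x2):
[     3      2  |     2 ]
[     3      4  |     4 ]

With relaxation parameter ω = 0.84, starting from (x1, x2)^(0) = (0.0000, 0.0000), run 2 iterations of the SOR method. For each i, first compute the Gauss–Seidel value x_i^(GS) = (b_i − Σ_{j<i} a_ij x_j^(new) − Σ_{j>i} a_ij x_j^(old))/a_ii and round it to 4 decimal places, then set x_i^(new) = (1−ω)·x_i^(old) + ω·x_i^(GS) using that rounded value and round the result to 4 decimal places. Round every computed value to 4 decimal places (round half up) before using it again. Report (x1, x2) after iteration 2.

Iteration 1:
  x1: GS value = (2 - (2)·0.0000) / (3) = 0.6667;  x1 ← (1−ω)·0.0000 + ω·0.6667 = 0.5600
  x2: GS value = (4 - (3)·0.5600) / (4) = 0.5800;  x2 ← (1−ω)·0.0000 + ω·0.5800 = 0.4872
Iteration 2:
  x1: GS value = (2 - (2)·0.4872) / (3) = 0.3419;  x1 ← (1−ω)·0.5600 + ω·0.3419 = 0.3768
  x2: GS value = (4 - (3)·0.3768) / (4) = 0.7174;  x2 ← (1−ω)·0.4872 + ω·0.7174 = 0.6806

(0.3768, 0.6806)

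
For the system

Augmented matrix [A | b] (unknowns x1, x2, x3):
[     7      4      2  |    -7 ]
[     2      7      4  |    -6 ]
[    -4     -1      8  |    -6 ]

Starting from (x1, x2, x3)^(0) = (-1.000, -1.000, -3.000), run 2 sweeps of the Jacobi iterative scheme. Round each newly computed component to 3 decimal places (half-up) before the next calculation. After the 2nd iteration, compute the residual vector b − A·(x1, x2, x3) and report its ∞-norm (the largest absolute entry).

8.090

Iteration 1:
  x1 = (-7 - (4)·-1.000 - (2)·-3.000) / (7) = 0.429
  x2 = (-6 - (2)·-1.000 - (4)·-3.000) / (7) = 1.143
  x3 = (-6 - (-4)·-1.000 - (-1)·-1.000) / (8) = -1.375
Iteration 2:
  x1 = (-7 - (4)·1.143 - (2)·-1.375) / (7) = -1.260
  x2 = (-6 - (2)·0.429 - (4)·-1.375) / (7) = -0.194
  x3 = (-6 - (-4)·0.429 - (-1)·1.143) / (8) = -0.393
Residual b − A·x = (3.382, -0.550, -8.090); ∞-norm = 8.090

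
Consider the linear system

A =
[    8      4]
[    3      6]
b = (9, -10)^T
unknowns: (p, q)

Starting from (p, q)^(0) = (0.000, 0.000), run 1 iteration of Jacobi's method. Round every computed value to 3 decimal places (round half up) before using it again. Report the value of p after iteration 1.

1.125

Iteration 1:
  p = (9 - (4)·0.000) / (8) = 1.125
  q = (-10 - (3)·0.000) / (6) = -1.667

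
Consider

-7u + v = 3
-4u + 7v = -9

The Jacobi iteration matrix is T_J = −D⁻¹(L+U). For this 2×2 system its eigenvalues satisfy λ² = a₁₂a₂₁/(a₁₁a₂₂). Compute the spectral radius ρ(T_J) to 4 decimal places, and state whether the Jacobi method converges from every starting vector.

a₁₂a₂₁/(a₁₁a₂₂) = (1)·(-4) / ((-7)·(7)) = 0.081633
ρ = √|0.081633| = √0.081633 = 0.2857
ρ < 1, so Jacobi converges

0.2857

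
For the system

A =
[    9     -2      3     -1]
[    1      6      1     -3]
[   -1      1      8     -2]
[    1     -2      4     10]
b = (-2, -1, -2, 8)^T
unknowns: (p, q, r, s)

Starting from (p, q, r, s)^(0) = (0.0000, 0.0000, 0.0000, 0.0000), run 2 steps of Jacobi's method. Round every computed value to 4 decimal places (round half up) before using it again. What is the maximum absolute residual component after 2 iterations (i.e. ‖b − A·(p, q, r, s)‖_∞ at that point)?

0.4666

Iteration 1:
  p = (-2 - (-2)·0.0000 - (3)·0.0000 - (-1)·0.0000) / (9) = -0.2222
  q = (-1 - (1)·0.0000 - (1)·0.0000 - (-3)·0.0000) / (6) = -0.1667
  r = (-2 - (-1)·0.0000 - (1)·0.0000 - (-2)·0.0000) / (8) = -0.2500
  s = (8 - (1)·0.0000 - (-2)·0.0000 - (4)·0.0000) / (10) = 0.8000
Iteration 2:
  p = (-2 - (-2)·-0.1667 - (3)·-0.2500 - (-1)·0.8000) / (9) = -0.0870
  q = (-1 - (1)·-0.2222 - (1)·-0.2500 - (-3)·0.8000) / (6) = 0.3120
  r = (-2 - (-1)·-0.2222 - (1)·-0.1667 - (-2)·0.8000) / (8) = -0.0569
  s = (8 - (1)·-0.2222 - (-2)·-0.1667 - (4)·-0.2500) / (10) = 0.8889
Residual b − A·x = (0.4666, -0.0614, -0.1660, 0.0496); ∞-norm = 0.4666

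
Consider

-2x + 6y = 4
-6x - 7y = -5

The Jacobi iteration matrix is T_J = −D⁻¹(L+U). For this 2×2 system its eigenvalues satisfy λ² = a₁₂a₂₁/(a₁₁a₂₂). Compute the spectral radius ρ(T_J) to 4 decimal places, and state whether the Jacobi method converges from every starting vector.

a₁₂a₂₁/(a₁₁a₂₂) = (6)·(-6) / ((-2)·(-7)) = -2.571429
ρ = √|-2.571429| = √2.571429 = 1.6036
ρ > 1, so Jacobi diverges

1.6036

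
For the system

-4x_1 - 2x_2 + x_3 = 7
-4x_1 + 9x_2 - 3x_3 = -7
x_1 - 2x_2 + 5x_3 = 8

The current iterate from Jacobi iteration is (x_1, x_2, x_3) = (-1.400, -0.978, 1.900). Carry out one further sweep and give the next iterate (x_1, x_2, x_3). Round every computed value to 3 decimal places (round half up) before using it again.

(-0.786, -0.767, 1.489)

One sweep:
  x_1 = (7 - (-2)·-0.978 - (1)·1.900) / (-4) = -0.786
  x_2 = (-7 - (-4)·-1.400 - (-3)·1.900) / (9) = -0.767
  x_3 = (8 - (1)·-1.400 - (-2)·-0.978) / (5) = 1.489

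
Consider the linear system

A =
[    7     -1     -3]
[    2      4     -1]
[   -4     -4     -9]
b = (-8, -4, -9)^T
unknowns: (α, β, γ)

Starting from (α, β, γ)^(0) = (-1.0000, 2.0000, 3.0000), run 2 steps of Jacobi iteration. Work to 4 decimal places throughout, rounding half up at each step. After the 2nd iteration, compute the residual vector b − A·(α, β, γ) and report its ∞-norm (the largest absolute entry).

Iteration 1:
  α = (-8 - (-1)·2.0000 - (-3)·3.0000) / (7) = 0.4286
  β = (-4 - (2)·-1.0000 - (-1)·3.0000) / (4) = 0.2500
  γ = (-9 - (-4)·-1.0000 - (-4)·2.0000) / (-9) = 0.5556
Iteration 2:
  α = (-8 - (-1)·0.2500 - (-3)·0.5556) / (7) = -0.8690
  β = (-4 - (2)·0.4286 - (-1)·0.5556) / (4) = -1.0754
  γ = (-9 - (-4)·0.4286 - (-4)·0.2500) / (-9) = 0.6984
Residual b − A·x = (-0.8972, 2.7380, -10.4920); ∞-norm = 10.4920

10.4920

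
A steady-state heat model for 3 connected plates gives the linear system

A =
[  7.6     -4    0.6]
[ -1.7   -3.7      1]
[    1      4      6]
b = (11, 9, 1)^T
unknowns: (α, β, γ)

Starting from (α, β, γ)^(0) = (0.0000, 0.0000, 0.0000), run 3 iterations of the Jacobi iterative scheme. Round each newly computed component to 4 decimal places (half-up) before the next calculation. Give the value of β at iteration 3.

Iteration 1:
  α = (11 - (-4)·0.0000 - (0.6)·0.0000) / (7.6) = 1.4474
  β = (9 - (-1.7)·0.0000 - (1)·0.0000) / (-3.7) = -2.4324
  γ = (1 - (1)·0.0000 - (4)·0.0000) / (6) = 0.1667
Iteration 2:
  α = (11 - (-4)·-2.4324 - (0.6)·0.1667) / (7.6) = 0.1540
  β = (9 - (-1.7)·1.4474 - (1)·0.1667) / (-3.7) = -3.0524
  γ = (1 - (1)·1.4474 - (4)·-2.4324) / (6) = 1.5470
Iteration 3:
  α = (11 - (-4)·-3.0524 - (0.6)·1.5470) / (7.6) = -0.2813
  β = (9 - (-1.7)·0.1540 - (1)·1.5470) / (-3.7) = -2.0851
  γ = (1 - (1)·0.1540 - (4)·-3.0524) / (6) = 2.1759

-2.0851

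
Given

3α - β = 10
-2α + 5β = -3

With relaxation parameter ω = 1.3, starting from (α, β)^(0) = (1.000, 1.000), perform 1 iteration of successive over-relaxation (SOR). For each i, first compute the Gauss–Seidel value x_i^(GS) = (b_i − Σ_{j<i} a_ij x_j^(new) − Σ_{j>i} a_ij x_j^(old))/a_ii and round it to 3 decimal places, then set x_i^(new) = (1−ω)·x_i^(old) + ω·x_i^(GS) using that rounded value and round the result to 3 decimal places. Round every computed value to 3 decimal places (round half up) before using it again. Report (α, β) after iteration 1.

(4.467, 1.243)

Iteration 1:
  α: GS value = (10 - (-1)·1.000) / (3) = 3.667;  α ← (1−ω)·1.000 + ω·3.667 = 4.467
  β: GS value = (-3 - (-2)·4.467) / (5) = 1.187;  β ← (1−ω)·1.000 + ω·1.187 = 1.243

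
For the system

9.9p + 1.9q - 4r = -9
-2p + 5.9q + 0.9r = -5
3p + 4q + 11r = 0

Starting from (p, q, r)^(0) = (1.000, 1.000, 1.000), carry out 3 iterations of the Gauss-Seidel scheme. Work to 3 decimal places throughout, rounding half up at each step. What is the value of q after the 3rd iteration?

-1.093

Iteration 1:
  p = (-9 - (1.9)·1.000 - (-4)·1.000) / (9.9) = -0.697
  q = (-5 - (-2)·-0.697 - (0.9)·1.000) / (5.9) = -1.236
  r = (0 - (3)·-0.697 - (4)·-1.236) / (11) = 0.640
Iteration 2:
  p = (-9 - (1.9)·-1.236 - (-4)·0.640) / (9.9) = -0.413
  q = (-5 - (-2)·-0.413 - (0.9)·0.640) / (5.9) = -1.085
  r = (0 - (3)·-0.413 - (4)·-1.085) / (11) = 0.507
Iteration 3:
  p = (-9 - (1.9)·-1.085 - (-4)·0.507) / (9.9) = -0.496
  q = (-5 - (-2)·-0.496 - (0.9)·0.507) / (5.9) = -1.093
  r = (0 - (3)·-0.496 - (4)·-1.093) / (11) = 0.533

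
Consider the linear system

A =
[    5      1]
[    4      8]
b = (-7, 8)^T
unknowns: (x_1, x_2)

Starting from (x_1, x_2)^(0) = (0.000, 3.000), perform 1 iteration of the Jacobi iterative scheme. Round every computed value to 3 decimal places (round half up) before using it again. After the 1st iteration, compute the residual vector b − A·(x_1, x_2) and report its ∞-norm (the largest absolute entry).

8.000

Iteration 1:
  x_1 = (-7 - (1)·3.000) / (5) = -2.000
  x_2 = (8 - (4)·0.000) / (8) = 1.000
Residual b − A·x = (2.000, 8.000); ∞-norm = 8.000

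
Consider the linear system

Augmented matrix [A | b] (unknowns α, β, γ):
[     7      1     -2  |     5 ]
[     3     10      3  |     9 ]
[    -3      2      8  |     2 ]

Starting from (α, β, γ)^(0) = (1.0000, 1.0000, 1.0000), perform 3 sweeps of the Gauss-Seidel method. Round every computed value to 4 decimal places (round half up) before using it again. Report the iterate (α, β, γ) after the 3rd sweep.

(0.7619, 0.5444, 0.3996)

Iteration 1:
  α = (5 - (1)·1.0000 - (-2)·1.0000) / (7) = 0.8571
  β = (9 - (3)·0.8571 - (3)·1.0000) / (10) = 0.3429
  γ = (2 - (-3)·0.8571 - (2)·0.3429) / (8) = 0.4857
Iteration 2:
  α = (5 - (1)·0.3429 - (-2)·0.4857) / (7) = 0.8041
  β = (9 - (3)·0.8041 - (3)·0.4857) / (10) = 0.5131
  γ = (2 - (-3)·0.8041 - (2)·0.5131) / (8) = 0.4233
Iteration 3:
  α = (5 - (1)·0.5131 - (-2)·0.4233) / (7) = 0.7619
  β = (9 - (3)·0.7619 - (3)·0.4233) / (10) = 0.5444
  γ = (2 - (-3)·0.7619 - (2)·0.5444) / (8) = 0.3996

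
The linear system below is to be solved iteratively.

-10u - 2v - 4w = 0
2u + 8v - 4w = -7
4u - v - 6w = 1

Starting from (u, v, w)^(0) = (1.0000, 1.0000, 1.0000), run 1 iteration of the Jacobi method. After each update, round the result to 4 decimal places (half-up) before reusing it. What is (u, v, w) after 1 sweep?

(-0.6000, -0.6250, 0.3333)

Iteration 1:
  u = (0 - (-2)·1.0000 - (-4)·1.0000) / (-10) = -0.6000
  v = (-7 - (2)·1.0000 - (-4)·1.0000) / (8) = -0.6250
  w = (1 - (4)·1.0000 - (-1)·1.0000) / (-6) = 0.3333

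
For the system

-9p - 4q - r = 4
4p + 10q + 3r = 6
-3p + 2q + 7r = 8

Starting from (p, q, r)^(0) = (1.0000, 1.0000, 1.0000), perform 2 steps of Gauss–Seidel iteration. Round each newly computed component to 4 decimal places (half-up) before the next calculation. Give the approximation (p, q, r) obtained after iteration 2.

Iteration 1:
  p = (4 - (-4)·1.0000 - (-1)·1.0000) / (-9) = -1.0000
  q = (6 - (4)·-1.0000 - (3)·1.0000) / (10) = 0.7000
  r = (8 - (-3)·-1.0000 - (2)·0.7000) / (7) = 0.5143
Iteration 2:
  p = (4 - (-4)·0.7000 - (-1)·0.5143) / (-9) = -0.8127
  q = (6 - (4)·-0.8127 - (3)·0.5143) / (10) = 0.7708
  r = (8 - (-3)·-0.8127 - (2)·0.7708) / (7) = 0.5743

(-0.8127, 0.7708, 0.5743)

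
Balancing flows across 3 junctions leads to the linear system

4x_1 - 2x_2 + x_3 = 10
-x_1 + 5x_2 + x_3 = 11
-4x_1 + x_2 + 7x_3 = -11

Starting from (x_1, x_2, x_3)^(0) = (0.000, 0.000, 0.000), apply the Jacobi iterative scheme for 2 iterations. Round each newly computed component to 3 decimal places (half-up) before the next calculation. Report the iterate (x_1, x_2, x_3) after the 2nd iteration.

Iteration 1:
  x_1 = (10 - (-2)·0.000 - (1)·0.000) / (4) = 2.500
  x_2 = (11 - (-1)·0.000 - (1)·0.000) / (5) = 2.200
  x_3 = (-11 - (-4)·0.000 - (1)·0.000) / (7) = -1.571
Iteration 2:
  x_1 = (10 - (-2)·2.200 - (1)·-1.571) / (4) = 3.993
  x_2 = (11 - (-1)·2.500 - (1)·-1.571) / (5) = 3.014
  x_3 = (-11 - (-4)·2.500 - (1)·2.200) / (7) = -0.457

(3.993, 3.014, -0.457)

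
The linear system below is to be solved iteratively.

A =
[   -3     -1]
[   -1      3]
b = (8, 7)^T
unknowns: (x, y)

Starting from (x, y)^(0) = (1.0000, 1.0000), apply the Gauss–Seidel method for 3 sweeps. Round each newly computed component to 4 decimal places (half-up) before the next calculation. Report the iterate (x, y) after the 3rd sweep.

Iteration 1:
  x = (8 - (-1)·1.0000) / (-3) = -3.0000
  y = (7 - (-1)·-3.0000) / (3) = 1.3333
Iteration 2:
  x = (8 - (-1)·1.3333) / (-3) = -3.1111
  y = (7 - (-1)·-3.1111) / (3) = 1.2963
Iteration 3:
  x = (8 - (-1)·1.2963) / (-3) = -3.0988
  y = (7 - (-1)·-3.0988) / (3) = 1.3004

(-3.0988, 1.3004)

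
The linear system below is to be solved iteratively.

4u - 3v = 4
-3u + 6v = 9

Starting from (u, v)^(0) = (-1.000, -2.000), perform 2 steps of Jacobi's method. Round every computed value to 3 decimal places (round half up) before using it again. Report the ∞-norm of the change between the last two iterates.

Iteration 1:
  u = (4 - (-3)·-2.000) / (4) = -0.500
  v = (9 - (-3)·-1.000) / (6) = 1.000
Iteration 2:
  u = (4 - (-3)·1.000) / (4) = 1.750
  v = (9 - (-3)·-0.500) / (6) = 1.250
Change: (2.250, 0.250) → max |·| = 2.250

2.250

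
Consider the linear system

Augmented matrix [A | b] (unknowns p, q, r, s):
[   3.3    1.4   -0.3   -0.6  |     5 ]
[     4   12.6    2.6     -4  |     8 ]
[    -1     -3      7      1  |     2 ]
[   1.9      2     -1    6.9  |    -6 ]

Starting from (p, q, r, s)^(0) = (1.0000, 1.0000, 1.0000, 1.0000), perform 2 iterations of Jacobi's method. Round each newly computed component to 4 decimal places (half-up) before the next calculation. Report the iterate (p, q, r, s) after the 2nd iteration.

(1.1637, -0.3549, 0.8485, -1.2658)

Iteration 1:
  p = (5 - (1.4)·1.0000 - (-0.3)·1.0000 - (-0.6)·1.0000) / (3.3) = 1.3636
  q = (8 - (4)·1.0000 - (2.6)·1.0000 - (-4)·1.0000) / (12.6) = 0.4286
  r = (2 - (-1)·1.0000 - (-3)·1.0000 - (1)·1.0000) / (7) = 0.7143
  s = (-6 - (1.9)·1.0000 - (2)·1.0000 - (-1)·1.0000) / (6.9) = -1.2899
Iteration 2:
  p = (5 - (1.4)·0.4286 - (-0.3)·0.7143 - (-0.6)·-1.2899) / (3.3) = 1.1637
  q = (8 - (4)·1.3636 - (2.6)·0.7143 - (-4)·-1.2899) / (12.6) = -0.3549
  r = (2 - (-1)·1.3636 - (-3)·0.4286 - (1)·-1.2899) / (7) = 0.8485
  s = (-6 - (1.9)·1.3636 - (2)·0.4286 - (-1)·0.7143) / (6.9) = -1.2658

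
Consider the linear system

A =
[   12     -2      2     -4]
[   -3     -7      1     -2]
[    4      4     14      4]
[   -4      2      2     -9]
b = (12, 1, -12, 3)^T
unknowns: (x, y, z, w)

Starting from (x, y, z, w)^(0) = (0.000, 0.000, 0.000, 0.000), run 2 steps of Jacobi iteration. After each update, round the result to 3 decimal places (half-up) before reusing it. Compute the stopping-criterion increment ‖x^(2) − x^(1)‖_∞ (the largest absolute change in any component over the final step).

0.667

Iteration 1:
  x = (12 - (-2)·0.000 - (2)·0.000 - (-4)·0.000) / (12) = 1.000
  y = (1 - (-3)·0.000 - (1)·0.000 - (-2)·0.000) / (-7) = -0.143
  z = (-12 - (4)·0.000 - (4)·0.000 - (4)·0.000) / (14) = -0.857
  w = (3 - (-4)·0.000 - (2)·0.000 - (2)·0.000) / (-9) = -0.333
Iteration 2:
  x = (12 - (-2)·-0.143 - (2)·-0.857 - (-4)·-0.333) / (12) = 1.008
  y = (1 - (-3)·1.000 - (1)·-0.857 - (-2)·-0.333) / (-7) = -0.599
  z = (-12 - (4)·1.000 - (4)·-0.143 - (4)·-0.333) / (14) = -1.007
  w = (3 - (-4)·1.000 - (2)·-0.143 - (2)·-0.857) / (-9) = -1.000
Change: (0.008, -0.456, -0.150, -0.667) → max |·| = 0.667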